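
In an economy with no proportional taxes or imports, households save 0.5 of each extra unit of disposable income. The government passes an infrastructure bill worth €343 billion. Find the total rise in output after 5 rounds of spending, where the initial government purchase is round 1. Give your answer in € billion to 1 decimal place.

MPC = 1 − MPS = 1 − 0.5 = 0.5.
Round 1 adds ΔG = €343 billion; each later round is MPC = 0.5 times the previous.
After 5 rounds: 343 + 171.5 + 85.75 + 42.875 + 21.4375 = ΔG·(1 − c^5)/(1 − c) = 343 × (1 − 0.03125)/0.5 ≈ €664.6 billion.

€664.6 billion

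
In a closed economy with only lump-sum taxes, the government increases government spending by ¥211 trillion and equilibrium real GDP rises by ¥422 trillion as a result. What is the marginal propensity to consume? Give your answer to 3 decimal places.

0.500

Implied spending multiplier k = ΔY/ΔG = 422/211 = 2.
Since k = 1/(1 − MPC), MPC = 1 − 1/k = 1 − ΔG/ΔY = 1 − 211/422 = 0.500.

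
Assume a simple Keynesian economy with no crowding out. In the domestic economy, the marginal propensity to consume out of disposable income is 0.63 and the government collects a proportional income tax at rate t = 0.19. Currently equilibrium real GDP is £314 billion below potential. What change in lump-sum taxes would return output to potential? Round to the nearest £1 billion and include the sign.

−£244 billion

Spending multiplier = 1/(1 − c(1−t)) = 1/(1 − 0.63×0.81) = 1/0.4897 ≈ 2.042.
Tax multiplier = −c·k = −0.63/0.4897 ≈ −1.287. Need ΔY = +£314 billion, so ΔT = ΔY/(−c·k) = −(+£314 billion) × 0.4897 / 0.63 ≈ −£244 billion.
The government should cut lump-sum taxes by £244 billion.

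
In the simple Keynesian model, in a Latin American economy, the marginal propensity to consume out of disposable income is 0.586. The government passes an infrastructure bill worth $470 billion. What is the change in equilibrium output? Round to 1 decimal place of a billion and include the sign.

+$1,135.3 billion

Expenditure multiplier = 1/(1 − MPC) = 1/(1 − 0.586) = 1/0.414 ≈ 2.415.
ΔY = k × ΔG = (+$470 billion) / 0.414 ≈ +$1,135.3 billion.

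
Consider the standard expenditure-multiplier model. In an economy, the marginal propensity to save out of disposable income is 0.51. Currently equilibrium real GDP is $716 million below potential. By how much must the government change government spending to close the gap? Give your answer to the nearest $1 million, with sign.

+$365 million

MPC = 1 − MPS = 1 − 0.51 = 0.49.
Spending multiplier = 1/(1 − MPC) = 1/(1 − 0.49) = 1/0.51 ≈ 1.961.
Need ΔY = +$716 million, so ΔG = ΔY/k = (+$716 million) × 0.51 ≈ +$365 million.
The government should increase government spending by $365 million.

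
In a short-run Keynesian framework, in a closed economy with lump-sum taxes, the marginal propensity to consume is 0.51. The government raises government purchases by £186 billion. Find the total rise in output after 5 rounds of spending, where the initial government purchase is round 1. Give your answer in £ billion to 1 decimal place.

Round 1 adds ΔG = £186 billion; each later round is MPC = 0.51 times the previous.
After 5 rounds: 186 + 94.86 + 48.3786 + 24.673086 + 12.58327386 = ΔG·(1 − c^5)/(1 − c) = 186 × (1 − 0.0345025251)/0.49 ≈ £366.5 billion.

£366.5 billion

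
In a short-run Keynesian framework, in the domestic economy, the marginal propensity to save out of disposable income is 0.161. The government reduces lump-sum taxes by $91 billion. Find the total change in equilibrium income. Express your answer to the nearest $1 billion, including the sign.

+$474 billion

MPC = 1 − MPS = 1 − 0.161 = 0.839.
A lump-sum tax change of −$91 billion shifts disposable income by +$91 billion; first-round consumption changes by −c × ΔT = −0.839 × (−$91 billion) = +$76.349 billion.
Expenditure multiplier = 1/(1 − MPC) = 1/(1 − 0.839) = 1/0.161 ≈ 6.211.
The tax multiplier is −c × k ≈ −5.211, so ΔY = k × (−c·ΔT) = (+$76.349 billion) / 0.161 ≈ +$474 billion.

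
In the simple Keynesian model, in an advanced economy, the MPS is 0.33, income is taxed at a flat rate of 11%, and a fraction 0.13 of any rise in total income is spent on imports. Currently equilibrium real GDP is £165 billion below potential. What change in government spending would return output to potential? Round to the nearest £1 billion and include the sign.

MPC = 1 − MPS = 1 − 0.33 = 0.67.
Spending multiplier = 1/(1 − c(1−t) + m) = 1/(1 − 0.67×0.89 + 0.13) = 1/0.5337 ≈ 1.874.
Need ΔY = +£165 billion, so ΔG = ΔY/k = (+£165 billion) × 0.5337 ≈ +£88 billion.
The government should increase government spending by £88 billion.

+£88 billion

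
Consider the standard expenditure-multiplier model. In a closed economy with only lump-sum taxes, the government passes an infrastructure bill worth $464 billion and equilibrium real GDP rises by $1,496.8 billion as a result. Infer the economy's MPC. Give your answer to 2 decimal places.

0.69

Implied spending multiplier k = ΔY/ΔG = 1,496.8/464 ≈ 3.2259.
Since k = 1/(1 − MPC), MPC = 1 − 1/k = 1 − ΔG/ΔY = 1 − 464/1,496.8 ≈ 0.69.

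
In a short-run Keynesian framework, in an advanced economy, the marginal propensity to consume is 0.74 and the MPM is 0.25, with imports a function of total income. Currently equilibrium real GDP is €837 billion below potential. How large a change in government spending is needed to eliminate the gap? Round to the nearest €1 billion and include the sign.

+€427 billion

Spending multiplier = 1/(1 − c + m) = 1/(1 − 0.74 + 0.25) = 1/0.51 ≈ 1.961.
Need ΔY = +€837 billion, so ΔG = ΔY/k = (+€837 billion) × 0.51 ≈ +€427 billion.
The government should increase government spending by €427 billion.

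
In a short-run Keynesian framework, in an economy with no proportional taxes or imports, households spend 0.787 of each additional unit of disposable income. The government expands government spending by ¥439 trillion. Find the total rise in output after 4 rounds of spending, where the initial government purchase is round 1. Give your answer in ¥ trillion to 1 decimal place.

¥1,270.4 trillion

Round 1 adds ΔG = ¥439 trillion; each later round is MPC = 0.787 times the previous.
After 4 rounds: 439 + 345.493 + 271.902991 + 213.987653917 = ΔG·(1 − c^4)/(1 − c) = 439 × (1 − 0.383617958161)/0.213 ≈ ¥1,270.4 trillion.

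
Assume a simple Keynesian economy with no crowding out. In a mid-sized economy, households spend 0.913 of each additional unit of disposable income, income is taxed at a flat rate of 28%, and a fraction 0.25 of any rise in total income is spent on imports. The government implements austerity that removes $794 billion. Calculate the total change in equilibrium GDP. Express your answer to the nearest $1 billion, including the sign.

−$1,340 billion

Spending multiplier = 1/(1 − c(1−t) + m) = 1/(1 − 0.913×0.72 + 0.25) = 1/0.59264 ≈ 1.687.
ΔY = k × ΔG = (−$794 billion) / 0.59264 ≈ −$1,340 billion.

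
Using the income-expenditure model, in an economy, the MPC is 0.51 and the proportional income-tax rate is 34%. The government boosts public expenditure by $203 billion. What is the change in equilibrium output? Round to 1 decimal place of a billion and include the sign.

Spending multiplier = 1/(1 − c(1−t)) = 1/(1 − 0.51×0.66) = 1/0.6634 ≈ 1.507.
ΔY = k × ΔG = (+$203 billion) / 0.6634 ≈ +$306 billion.

+$306.0 billion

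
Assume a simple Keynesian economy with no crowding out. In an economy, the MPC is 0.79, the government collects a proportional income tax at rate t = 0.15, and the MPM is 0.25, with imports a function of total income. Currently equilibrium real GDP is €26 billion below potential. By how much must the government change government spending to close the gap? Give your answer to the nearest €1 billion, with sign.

Spending multiplier = 1/(1 − c(1−t) + m) = 1/(1 − 0.79×0.85 + 0.25) = 1/0.5785 ≈ 1.729.
Need ΔY = +€26 billion, so ΔG = ΔY/k = (+€26 billion) × 0.5785 ≈ +€15 billion.
The government should increase government spending by €15 billion.

+€15 billion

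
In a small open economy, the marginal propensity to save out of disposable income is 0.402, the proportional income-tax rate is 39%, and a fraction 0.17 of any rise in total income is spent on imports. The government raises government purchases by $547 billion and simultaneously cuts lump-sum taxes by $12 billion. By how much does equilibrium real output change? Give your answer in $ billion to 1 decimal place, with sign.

+$688.2 billion

MPC = 1 − MPS = 1 − 0.402 = 0.598.
Expenditure multiplier = 1/(1 − c(1−t) + m) = 1/(1 − 0.598×0.61 + 0.17) = 1/0.80522 ≈ 1.242.
ΔG contributes k·ΔG = (+$547 billion) / 0.80522 ≈ +$679.3 billion.
ΔT of −$12 billion changes first-round spending by −c·ΔT = +$7.176 billion, contributing k·(−c·ΔT) = (+$7.176 billion) / 0.80522 ≈ +$8.9 billion.
Net ΔY = k(ΔG − c·ΔT) = (+$554.176 billion) / 0.80522 ≈ +$688.2 billion.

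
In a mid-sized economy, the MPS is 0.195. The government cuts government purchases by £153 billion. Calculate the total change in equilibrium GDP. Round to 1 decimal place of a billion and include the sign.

−£784.6 billion

MPC = 1 − MPS = 1 − 0.195 = 0.805.
Government-spending multiplier = 1/(1 − MPC) = 1/(1 − 0.805) = 1/0.195 ≈ 5.128.
ΔY = k × ΔG = (−£153 billion) / 0.195 ≈ −£784.6 billion.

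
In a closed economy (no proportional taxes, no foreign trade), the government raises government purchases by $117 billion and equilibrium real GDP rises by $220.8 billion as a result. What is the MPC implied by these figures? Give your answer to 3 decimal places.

Implied spending multiplier k = ΔY/ΔG = 220.8/117 ≈ 1.8872.
Since k = 1/(1 − MPC), MPC = 1 − 1/k = 1 − ΔG/ΔY = 1 − 117/220.8 ≈ 0.470.

0.470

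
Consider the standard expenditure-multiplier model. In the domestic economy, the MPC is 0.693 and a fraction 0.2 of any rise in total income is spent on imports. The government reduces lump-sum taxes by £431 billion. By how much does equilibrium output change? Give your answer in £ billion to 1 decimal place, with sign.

A lump-sum tax change of −£431 billion shifts disposable income by +£431 billion; first-round consumption changes by −c × ΔT = −0.693 × (−£431 billion) = +£298.683 billion.
Expenditure multiplier = 1/(1 − c + m) = 1/(1 − 0.693 + 0.2) = 1/0.507 ≈ 1.972.
The tax multiplier is −c × k ≈ −1.367, so ΔY = k × (−c·ΔT) = (+£298.683 billion) / 0.507 ≈ +£589.1 billion.

+£589.1 billion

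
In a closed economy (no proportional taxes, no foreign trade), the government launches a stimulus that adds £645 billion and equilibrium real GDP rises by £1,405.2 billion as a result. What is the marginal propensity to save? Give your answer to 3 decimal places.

Implied spending multiplier k = ΔY/ΔG = 1,405.2/645 ≈ 2.1786.
Since k = 1/(1 − MPC), MPC = 1 − 1/k = 1 − ΔG/ΔY = 1 − 645/1,405.2 ≈ 0.541.
MPS = 1 − MPC = 0.459.

0.459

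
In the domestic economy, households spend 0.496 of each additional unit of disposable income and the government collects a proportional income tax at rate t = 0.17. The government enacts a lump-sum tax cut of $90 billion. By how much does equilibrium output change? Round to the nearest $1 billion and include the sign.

A lump-sum tax change of −$90 billion shifts disposable income by +$90 billion; first-round consumption changes by −c × ΔT = −0.496 × (−$90 billion) = +$44.64 billion.
Expenditure multiplier = 1/(1 − c(1−t)) = 1/(1 − 0.496×0.83) = 1/0.58832 ≈ 1.7.
The tax multiplier is −c × k ≈ −0.843, so ΔY = k × (−c·ΔT) = (+$44.64 billion) / 0.58832 ≈ +$76 billion.

+$76 billion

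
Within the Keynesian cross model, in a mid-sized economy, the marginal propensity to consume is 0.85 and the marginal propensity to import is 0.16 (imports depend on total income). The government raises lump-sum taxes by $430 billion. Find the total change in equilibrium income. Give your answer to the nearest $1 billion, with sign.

−$1,179 billion

A lump-sum tax change of +$430 billion shifts disposable income by −$430 billion; first-round consumption changes by −c × ΔT = −0.85 × (+$430 billion) = −$365.5 billion.
Expenditure multiplier = 1/(1 − c + m) = 1/(1 − 0.85 + 0.16) = 1/0.31 ≈ 3.226.
The tax multiplier is −c × k ≈ −2.742, so ΔY = k × (−c·ΔT) = (−$365.5 billion) / 0.31 ≈ −$1,179 billion.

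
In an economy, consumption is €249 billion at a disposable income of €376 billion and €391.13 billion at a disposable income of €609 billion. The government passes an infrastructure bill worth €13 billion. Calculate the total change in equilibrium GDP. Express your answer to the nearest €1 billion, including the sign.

MPC = ΔC/ΔYd = (391.13 − 249)/(609 − 376) = 142.13/233 = 0.61.
Expenditure multiplier = 1/(1 − MPC) = 1/(1 − 0.61) = 1/0.39 ≈ 2.564.
ΔY = k × ΔG = (+€13 billion) / 0.39 ≈ +€33 billion.

+€33 billion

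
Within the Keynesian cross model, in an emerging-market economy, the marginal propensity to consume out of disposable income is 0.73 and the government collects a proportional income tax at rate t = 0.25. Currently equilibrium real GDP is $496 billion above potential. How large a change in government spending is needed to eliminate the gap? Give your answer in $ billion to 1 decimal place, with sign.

Spending multiplier = 1/(1 − c(1−t)) = 1/(1 − 0.73×0.75) = 1/0.4525 ≈ 2.21.
Need ΔY = −$496 billion, so ΔG = ΔY/k = (−$496 billion) × 0.4525 ≈ −$224.4 billion.
The government should cut government spending by $224.4 billion.

−$224.4 billion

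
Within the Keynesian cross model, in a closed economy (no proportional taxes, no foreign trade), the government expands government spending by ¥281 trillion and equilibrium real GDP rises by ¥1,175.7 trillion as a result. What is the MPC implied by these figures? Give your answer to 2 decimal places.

0.76

Implied spending multiplier k = ΔY/ΔG = 1,175.7/281 ≈ 4.184.
Since k = 1/(1 − MPC), MPC = 1 − 1/k = 1 − ΔG/ΔY = 1 − 281/1,175.7 ≈ 0.76.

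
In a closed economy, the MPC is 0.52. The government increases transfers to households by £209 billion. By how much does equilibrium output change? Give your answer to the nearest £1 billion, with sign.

The transfer change shifts disposable income by +£209 billion, so first-round consumption changes by c·ΔTR = 0.52 × (+£209 billion) = +£108.68 billion.
Expenditure multiplier = 1/(1 − MPC) = 1/(1 − 0.52) = 1/0.48 ≈ 2.083.
The transfer multiplier is c × k ≈ 1.083, so ΔY = k × (c·ΔTR) = (+£108.68 billion) / 0.48 ≈ +£226 billion.

+£226 billion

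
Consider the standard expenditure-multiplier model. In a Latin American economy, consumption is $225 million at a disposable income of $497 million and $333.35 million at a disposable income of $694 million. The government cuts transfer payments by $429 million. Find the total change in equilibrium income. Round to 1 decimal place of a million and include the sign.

−$524.3 million

MPC = ΔC/ΔYd = (333.35 − 225)/(694 − 497) = 108.35/197 = 0.55.
The transfer change shifts disposable income by −$429 million, so first-round consumption changes by c·ΔTR = 0.55 × (−$429 million) = −$235.95 million.
Expenditure multiplier = 1/(1 − MPC) = 1/(1 − 0.55) = 1/0.45 ≈ 2.222.
The transfer multiplier is c × k ≈ 1.222, so ΔY = k × (c·ΔTR) = (−$235.95 million) / 0.45 ≈ −$524.3 million.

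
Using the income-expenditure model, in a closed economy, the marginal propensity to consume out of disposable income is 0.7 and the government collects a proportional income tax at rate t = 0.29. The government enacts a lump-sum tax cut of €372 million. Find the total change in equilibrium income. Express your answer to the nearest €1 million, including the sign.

A lump-sum tax change of −€372 million shifts disposable income by +€372 million; first-round consumption changes by −c × ΔT = −0.7 × (−€372 million) = +€260.4 million.
Expenditure multiplier = 1/(1 − c(1−t)) = 1/(1 − 0.7×0.71) = 1/0.503 ≈ 1.988.
The tax multiplier is −c × k ≈ −1.392, so ΔY = k × (−c·ΔT) = (+€260.4 million) / 0.503 ≈ +€518 million.

+€518 million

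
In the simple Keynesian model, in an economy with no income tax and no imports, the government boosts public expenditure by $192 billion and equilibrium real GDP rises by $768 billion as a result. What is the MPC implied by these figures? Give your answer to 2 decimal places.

0.75

Implied spending multiplier k = ΔY/ΔG = 768/192 = 4.
Since k = 1/(1 − MPC), MPC = 1 − 1/k = 1 − ΔG/ΔY = 1 − 192/768 = 0.75.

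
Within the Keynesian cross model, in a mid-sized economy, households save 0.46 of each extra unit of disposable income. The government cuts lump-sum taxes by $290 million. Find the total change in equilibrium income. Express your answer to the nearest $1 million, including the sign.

+$340 million

MPC = 1 − MPS = 1 − 0.46 = 0.54.
A lump-sum tax change of −$290 million shifts disposable income by +$290 million; first-round consumption changes by −c × ΔT = −0.54 × (−$290 million) = +$156.6 million.
Expenditure multiplier = 1/(1 − MPC) = 1/(1 − 0.54) = 1/0.46 ≈ 2.174.
The tax multiplier is −c × k ≈ −1.174, so ΔY = k × (−c·ΔT) = (+$156.6 million) / 0.46 ≈ +$340 million.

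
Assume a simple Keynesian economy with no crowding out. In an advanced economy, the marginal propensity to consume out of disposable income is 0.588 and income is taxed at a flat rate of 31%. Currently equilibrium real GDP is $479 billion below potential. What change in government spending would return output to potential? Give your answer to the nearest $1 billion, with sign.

+$285 billion

Spending multiplier = 1/(1 − c(1−t)) = 1/(1 − 0.588×0.69) = 1/0.59428 ≈ 1.683.
Need ΔY = +$479 billion, so ΔG = ΔY/k = (+$479 billion) × 0.59428 ≈ +$285 billion.
The government should increase government spending by $285 billion.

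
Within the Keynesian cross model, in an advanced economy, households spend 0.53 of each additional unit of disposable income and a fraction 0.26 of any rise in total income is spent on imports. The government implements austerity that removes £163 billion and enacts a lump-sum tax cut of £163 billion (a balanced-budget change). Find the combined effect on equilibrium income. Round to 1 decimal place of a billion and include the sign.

Expenditure multiplier = 1/(1 − c + m) = 1/(1 − 0.53 + 0.26) = 1/0.73 ≈ 1.37.
ΔG contributes k·ΔG = (−£163 billion) / 0.73 ≈ −£223.3 billion.
ΔT of −£163 billion changes first-round spending by −c·ΔT = +£86.39 billion, contributing k·(−c·ΔT) = (+£86.39 billion) / 0.73 ≈ +£118.3 billion.
Net ΔY = k(ΔG − c·ΔT) = (−£76.61 billion) / 0.73 ≈ −£104.9 billion.

−£104.9 billion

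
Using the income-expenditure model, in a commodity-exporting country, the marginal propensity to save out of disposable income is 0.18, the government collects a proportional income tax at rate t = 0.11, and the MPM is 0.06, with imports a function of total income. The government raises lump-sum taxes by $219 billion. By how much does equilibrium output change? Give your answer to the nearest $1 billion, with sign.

MPC = 1 − MPS = 1 − 0.18 = 0.82.
A lump-sum tax change of +$219 billion shifts disposable income by −$219 billion; first-round consumption changes by −c × ΔT = −0.82 × (+$219 billion) = −$179.58 billion.
Expenditure multiplier = 1/(1 − c(1−t) + m) = 1/(1 − 0.82×0.89 + 0.06) = 1/0.3302 ≈ 3.028.
The tax multiplier is −c × k ≈ −2.483, so ΔY = k × (−c·ΔT) = (−$179.58 billion) / 0.3302 ≈ −$544 billion.

−$544 billion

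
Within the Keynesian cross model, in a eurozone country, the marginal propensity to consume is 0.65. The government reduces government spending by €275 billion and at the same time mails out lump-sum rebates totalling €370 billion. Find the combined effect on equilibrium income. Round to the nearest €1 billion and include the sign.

−€99 billion

Expenditure multiplier = 1/(1 − MPC) = 1/(1 − 0.65) = 1/0.35 ≈ 2.857.
ΔG contributes k·ΔG = (−€275 billion) / 0.35 ≈ −€785.7 billion.
ΔT of −€370 billion changes first-round spending by −c·ΔT = +€240.5 billion, contributing k·(−c·ΔT) = (+€240.5 billion) / 0.35 ≈ +€687.1 billion.
Net ΔY = k(ΔG − c·ΔT) = (−€34.5 billion) / 0.35 ≈ −€99 billion.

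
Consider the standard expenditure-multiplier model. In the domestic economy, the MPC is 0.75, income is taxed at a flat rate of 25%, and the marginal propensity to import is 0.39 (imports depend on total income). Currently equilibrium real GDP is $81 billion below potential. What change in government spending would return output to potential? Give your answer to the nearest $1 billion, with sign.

Spending multiplier = 1/(1 − c(1−t) + m) = 1/(1 − 0.75×0.75 + 0.39) = 1/0.8275 ≈ 1.208.
Need ΔY = +$81 billion, so ΔG = ΔY/k = (+$81 billion) × 0.8275 ≈ +$67 billion.
The government should increase government spending by $67 billion.

+$67 billion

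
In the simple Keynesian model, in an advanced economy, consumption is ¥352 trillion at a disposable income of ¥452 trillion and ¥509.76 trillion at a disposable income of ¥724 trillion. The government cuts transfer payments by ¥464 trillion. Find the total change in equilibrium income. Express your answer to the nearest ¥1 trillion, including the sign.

MPC = ΔC/ΔYd = (509.76 − 352)/(724 − 452) = 157.76/272 = 0.58.
The transfer change shifts disposable income by −¥464 trillion, so first-round consumption changes by c·ΔTR = 0.58 × (−¥464 trillion) = −¥269.12 trillion.
Expenditure multiplier = 1/(1 − MPC) = 1/(1 − 0.58) = 1/0.42 ≈ 2.381.
The transfer multiplier is c × k ≈ 1.381, so ΔY = k × (c·ΔTR) = (−¥269.12 trillion) / 0.42 ≈ −¥641 trillion.

−¥641 trillion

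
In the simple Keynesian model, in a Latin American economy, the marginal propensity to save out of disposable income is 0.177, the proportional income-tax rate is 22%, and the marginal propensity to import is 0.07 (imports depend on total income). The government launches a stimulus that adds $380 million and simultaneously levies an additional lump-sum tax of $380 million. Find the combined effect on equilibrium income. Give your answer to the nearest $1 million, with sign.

+$157 million

MPC = 1 − MPS = 1 − 0.177 = 0.823.
Expenditure multiplier = 1/(1 − c(1−t) + m) = 1/(1 − 0.823×0.78 + 0.07) = 1/0.42806 ≈ 2.336.
ΔG contributes k·ΔG = (+$380 million) / 0.42806 ≈ +$887.7 million.
ΔT of +$380 million changes first-round spending by −c·ΔT = −$312.74 million, contributing k·(−c·ΔT) = (−$312.74 million) / 0.42806 ≈ −$730.6 million.
Net ΔY = k(ΔG − c·ΔT) = (+$67.26 million) / 0.42806 ≈ +$157 million.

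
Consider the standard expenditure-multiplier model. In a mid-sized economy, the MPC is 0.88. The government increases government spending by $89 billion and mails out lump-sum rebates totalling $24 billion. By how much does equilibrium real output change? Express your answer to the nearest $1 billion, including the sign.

Expenditure multiplier = 1/(1 − MPC) = 1/(1 − 0.88) = 1/0.12 ≈ 8.333.
ΔG contributes k·ΔG = (+$89 billion) / 0.12 ≈ +$741.7 billion.
ΔT of −$24 billion changes first-round spending by −c·ΔT = +$21.12 billion, contributing k·(−c·ΔT) = (+$21.12 billion) / 0.12 = +$176 billion.
Net ΔY = k(ΔG − c·ΔT) = (+$110.12 billion) / 0.12 ≈ +$918 billion.

+$918 billion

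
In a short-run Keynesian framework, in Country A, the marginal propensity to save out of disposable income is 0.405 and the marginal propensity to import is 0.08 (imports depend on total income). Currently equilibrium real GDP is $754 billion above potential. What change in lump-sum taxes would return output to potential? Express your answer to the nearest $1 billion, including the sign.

+$615 billion

MPC = 1 − MPS = 1 − 0.405 = 0.595.
Spending multiplier = 1/(1 − c + m) = 1/(1 − 0.595 + 0.08) = 1/0.485 ≈ 2.062.
Tax multiplier = −c·k = −0.595/0.485 ≈ −1.227. Need ΔY = −$754 billion, so ΔT = ΔY/(−c·k) = −(−$754 billion) × 0.485 / 0.595 ≈ +$615 billion.
The government should raise lump-sum taxes by $615 billion.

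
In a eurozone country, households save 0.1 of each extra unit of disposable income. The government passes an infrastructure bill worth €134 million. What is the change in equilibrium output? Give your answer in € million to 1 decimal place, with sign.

+€1,340.0 million

MPC = 1 − MPS = 1 − 0.1 = 0.9.
Government-spending multiplier = 1/(1 − MPC) = 1/(1 − 0.9) = 1/0.1 = 10.
ΔY = k × ΔG = (+€134 million) / 0.1 = +€1,340 million.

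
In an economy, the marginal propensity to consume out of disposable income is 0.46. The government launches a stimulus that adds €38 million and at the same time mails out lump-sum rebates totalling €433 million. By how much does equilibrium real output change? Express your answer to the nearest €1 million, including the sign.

Expenditure multiplier = 1/(1 − MPC) = 1/(1 − 0.46) = 1/0.54 ≈ 1.852.
ΔG contributes k·ΔG = (+€38 million) / 0.54 ≈ +€70.4 million.
ΔT of −€433 million changes first-round spending by −c·ΔT = +€199.18 million, contributing k·(−c·ΔT) = (+€199.18 million) / 0.54 ≈ +€368.9 million.
Net ΔY = k(ΔG − c·ΔT) = (+€237.18 million) / 0.54 ≈ +€439 million.

+€439 million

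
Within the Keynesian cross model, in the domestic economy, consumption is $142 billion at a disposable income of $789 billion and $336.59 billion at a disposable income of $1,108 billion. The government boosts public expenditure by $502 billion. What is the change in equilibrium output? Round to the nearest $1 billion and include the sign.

MPC = ΔC/ΔYd = (336.59 − 142)/(1,108 − 789) = 194.59/319 = 0.61.
Expenditure multiplier = 1/(1 − MPC) = 1/(1 − 0.61) = 1/0.39 ≈ 2.564.
ΔY = k × ΔG = (+$502 billion) / 0.39 ≈ +$1,287 billion.

+$1,287 billion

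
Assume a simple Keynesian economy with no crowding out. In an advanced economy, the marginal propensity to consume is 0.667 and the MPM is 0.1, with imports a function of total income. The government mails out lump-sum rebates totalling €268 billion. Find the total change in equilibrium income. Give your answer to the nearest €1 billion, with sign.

+€413 billion

A lump-sum tax change of −€268 billion shifts disposable income by +€268 billion; first-round consumption changes by −c × ΔT = −0.667 × (−€268 billion) = +€178.756 billion.
Expenditure multiplier = 1/(1 − c + m) = 1/(1 − 0.667 + 0.1) = 1/0.433 ≈ 2.309.
The tax multiplier is −c × k ≈ −1.54, so ΔY = k × (−c·ΔT) = (+€178.756 billion) / 0.433 ≈ +€413 billion.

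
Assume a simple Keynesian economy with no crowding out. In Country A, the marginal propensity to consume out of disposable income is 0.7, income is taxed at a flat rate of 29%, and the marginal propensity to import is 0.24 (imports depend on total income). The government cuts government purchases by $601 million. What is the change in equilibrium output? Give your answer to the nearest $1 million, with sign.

Spending multiplier = 1/(1 − c(1−t) + m) = 1/(1 − 0.7×0.71 + 0.24) = 1/0.743 ≈ 1.346.
ΔY = k × ΔG = (−$601 million) / 0.743 ≈ −$809 million.

−$809 million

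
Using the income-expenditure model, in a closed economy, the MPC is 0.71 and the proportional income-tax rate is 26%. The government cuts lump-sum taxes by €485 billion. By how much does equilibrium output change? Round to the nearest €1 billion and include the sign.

A lump-sum tax change of −€485 billion shifts disposable income by +€485 billion; first-round consumption changes by −c × ΔT = −0.71 × (−€485 billion) = +€344.35 billion.
Expenditure multiplier = 1/(1 − c(1−t)) = 1/(1 − 0.71×0.74) = 1/0.4746 ≈ 2.107.
The tax multiplier is −c × k ≈ −1.496, so ΔY = k × (−c·ΔT) = (+€344.35 billion) / 0.4746 ≈ +€726 billion.

+€726 billion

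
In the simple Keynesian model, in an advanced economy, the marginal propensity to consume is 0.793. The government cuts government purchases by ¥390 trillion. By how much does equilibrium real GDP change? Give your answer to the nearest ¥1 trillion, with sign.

−¥1,884 trillion

Spending multiplier = 1/(1 − MPC) = 1/(1 − 0.793) = 1/0.207 ≈ 4.831.
ΔY = k × ΔG = (−¥390 trillion) / 0.207 ≈ −¥1,884 trillion.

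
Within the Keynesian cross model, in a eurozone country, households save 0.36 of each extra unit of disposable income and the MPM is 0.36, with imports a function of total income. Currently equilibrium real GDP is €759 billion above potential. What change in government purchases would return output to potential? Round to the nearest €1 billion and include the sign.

−€546 billion

MPC = 1 − MPS = 1 − 0.36 = 0.64.
Spending multiplier = 1/(1 − c + m) = 1/(1 − 0.64 + 0.36) = 1/0.72 ≈ 1.389.
Need ΔY = −€759 billion, so ΔG = ΔY/k = (−€759 billion) × 0.72 ≈ −€546 billion.
The government should cut government purchases by €546 billion.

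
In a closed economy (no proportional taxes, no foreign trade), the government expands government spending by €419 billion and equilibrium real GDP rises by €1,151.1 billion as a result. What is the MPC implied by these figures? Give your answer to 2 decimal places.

Implied spending multiplier k = ΔY/ΔG = 1,151.1/419 ≈ 2.7473.
Since k = 1/(1 − MPC), MPC = 1 − 1/k = 1 − ΔG/ΔY = 1 − 419/1,151.1 ≈ 0.64.

0.64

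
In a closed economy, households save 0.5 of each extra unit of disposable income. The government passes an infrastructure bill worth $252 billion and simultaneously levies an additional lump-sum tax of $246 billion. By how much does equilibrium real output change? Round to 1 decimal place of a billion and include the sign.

+$258.0 billion

MPC = 1 − MPS = 1 − 0.5 = 0.5.
Expenditure multiplier = 1/(1 − MPC) = 1/(1 − 0.5) = 1/0.5 = 2.
ΔG contributes k·ΔG = (+$252 billion) / 0.5 = +$504 billion.
ΔT of +$246 billion changes first-round spending by −c·ΔT = −$123 billion, contributing k·(−c·ΔT) = (−$123 billion) / 0.5 = −$246 billion.
Net ΔY = k(ΔG − c·ΔT) = (+$129 billion) / 0.5 = +$258 billion.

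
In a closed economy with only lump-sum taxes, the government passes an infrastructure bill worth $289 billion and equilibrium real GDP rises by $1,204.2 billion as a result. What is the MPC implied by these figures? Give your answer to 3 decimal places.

0.760

Implied spending multiplier k = ΔY/ΔG = 1,204.2/289 ≈ 4.1668.
Since k = 1/(1 − MPC), MPC = 1 − 1/k = 1 − ΔG/ΔY = 1 − 289/1,204.2 ≈ 0.760.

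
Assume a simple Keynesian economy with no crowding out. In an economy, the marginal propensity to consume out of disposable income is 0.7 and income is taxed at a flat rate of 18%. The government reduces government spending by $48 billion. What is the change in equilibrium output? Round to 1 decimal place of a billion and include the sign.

−$112.7 billion

Spending multiplier = 1/(1 − c(1−t)) = 1/(1 − 0.7×0.82) = 1/0.426 ≈ 2.347.
ΔY = k × ΔG = (−$48 billion) / 0.426 ≈ −$112.7 billion.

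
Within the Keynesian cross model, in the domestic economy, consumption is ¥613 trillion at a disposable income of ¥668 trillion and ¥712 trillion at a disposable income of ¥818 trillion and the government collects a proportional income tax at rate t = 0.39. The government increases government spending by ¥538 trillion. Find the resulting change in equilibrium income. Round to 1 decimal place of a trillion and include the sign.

+¥900.6 trillion

MPC = ΔC/ΔYd = (712 − 613)/(818 − 668) = 99/150 = 0.66.
Spending multiplier = 1/(1 − c(1−t)) = 1/(1 − 0.66×0.61) = 1/0.5974 ≈ 1.674.
ΔY = k × ΔG = (+¥538 trillion) / 0.5974 ≈ +¥900.6 trillion.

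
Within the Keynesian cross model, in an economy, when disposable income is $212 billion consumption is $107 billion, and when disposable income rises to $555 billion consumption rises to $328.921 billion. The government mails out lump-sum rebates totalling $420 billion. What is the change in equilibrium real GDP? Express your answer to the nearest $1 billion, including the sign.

MPC = ΔC/ΔYd = (328.921 − 107)/(555 − 212) = 221.921/343 = 0.647.
A lump-sum tax change of −$420 billion shifts disposable income by +$420 billion; first-round consumption changes by −c × ΔT = −0.647 × (−$420 billion) = +$271.74 billion.
Expenditure multiplier = 1/(1 − MPC) = 1/(1 − 0.647) = 1/0.353 ≈ 2.833.
The tax multiplier is −c × k ≈ −1.833, so ΔY = k × (−c·ΔT) = (+$271.74 billion) / 0.353 ≈ +$770 billion.

+$770 billion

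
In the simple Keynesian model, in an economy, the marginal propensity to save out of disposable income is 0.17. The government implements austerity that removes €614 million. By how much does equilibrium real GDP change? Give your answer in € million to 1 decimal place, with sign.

MPC = 1 − MPS = 1 − 0.17 = 0.83.
Expenditure multiplier = 1/(1 − MPC) = 1/(1 − 0.83) = 1/0.17 ≈ 5.882.
ΔY = k × ΔG = (−€614 million) / 0.17 ≈ −€3,611.8 million.

−€3,611.8 million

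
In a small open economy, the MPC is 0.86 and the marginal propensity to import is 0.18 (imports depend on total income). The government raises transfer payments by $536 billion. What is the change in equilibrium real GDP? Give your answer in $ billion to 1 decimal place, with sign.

+$1,440.5 billion

The transfer change shifts disposable income by +$536 billion, so first-round consumption changes by c·ΔTR = 0.86 × (+$536 billion) = +$460.96 billion.
Expenditure multiplier = 1/(1 − c + m) = 1/(1 − 0.86 + 0.18) = 1/0.32 = 3.125.
The transfer multiplier is c × k ≈ 2.688, so ΔY = k × (c·ΔTR) = (+$460.96 billion) / 0.32 = +$1,440.5 billion.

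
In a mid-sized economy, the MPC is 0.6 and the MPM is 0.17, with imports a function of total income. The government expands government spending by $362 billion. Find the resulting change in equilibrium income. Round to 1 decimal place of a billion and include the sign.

+$635.1 billion

Expenditure multiplier = 1/(1 − c + m) = 1/(1 − 0.6 + 0.17) = 1/0.57 ≈ 1.754.
ΔY = k × ΔG = (+$362 billion) / 0.57 ≈ +$635.1 billion.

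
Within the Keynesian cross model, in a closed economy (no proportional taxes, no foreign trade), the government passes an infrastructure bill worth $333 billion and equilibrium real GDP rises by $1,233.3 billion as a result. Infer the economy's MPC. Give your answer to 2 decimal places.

0.73

Implied spending multiplier k = ΔY/ΔG = 1,233.3/333 ≈ 3.7036.
Since k = 1/(1 − MPC), MPC = 1 − 1/k = 1 − ΔG/ΔY = 1 − 333/1,233.3 ≈ 0.73.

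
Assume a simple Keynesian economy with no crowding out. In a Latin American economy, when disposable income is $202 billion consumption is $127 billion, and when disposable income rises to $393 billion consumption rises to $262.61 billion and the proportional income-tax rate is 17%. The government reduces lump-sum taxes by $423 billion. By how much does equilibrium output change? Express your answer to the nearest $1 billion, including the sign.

MPC = ΔC/ΔYd = (262.61 − 127)/(393 − 202) = 135.61/191 = 0.71.
A lump-sum tax change of −$423 billion shifts disposable income by +$423 billion; first-round consumption changes by −c × ΔT = −0.71 × (−$423 billion) = +$300.33 billion.
Expenditure multiplier = 1/(1 − c(1−t)) = 1/(1 − 0.71×0.83) = 1/0.4107 ≈ 2.435.
The tax multiplier is −c × k ≈ −1.729, so ΔY = k × (−c·ΔT) = (+$300.33 billion) / 0.4107 ≈ +$731 billion.

+$731 billion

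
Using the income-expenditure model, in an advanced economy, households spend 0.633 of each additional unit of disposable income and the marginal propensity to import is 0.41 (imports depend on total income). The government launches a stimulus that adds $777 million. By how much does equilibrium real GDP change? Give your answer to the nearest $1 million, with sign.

+$1,000 million

Expenditure multiplier = 1/(1 − c + m) = 1/(1 − 0.633 + 0.41) = 1/0.777 ≈ 1.287.
ΔY = k × ΔG = (+$777 million) / 0.777 = +$1,000 million.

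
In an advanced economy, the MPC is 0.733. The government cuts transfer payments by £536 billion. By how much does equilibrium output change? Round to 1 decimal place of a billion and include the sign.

−£1,471.5 billion

The transfer change shifts disposable income by −£536 billion, so first-round consumption changes by c·ΔTR = 0.733 × (−£536 billion) = −£392.888 billion.
Expenditure multiplier = 1/(1 − MPC) = 1/(1 − 0.733) = 1/0.267 ≈ 3.745.
The transfer multiplier is c × k ≈ 2.745, so ΔY = k × (c·ΔTR) = (−£392.888 billion) / 0.267 ≈ −£1,471.5 billion.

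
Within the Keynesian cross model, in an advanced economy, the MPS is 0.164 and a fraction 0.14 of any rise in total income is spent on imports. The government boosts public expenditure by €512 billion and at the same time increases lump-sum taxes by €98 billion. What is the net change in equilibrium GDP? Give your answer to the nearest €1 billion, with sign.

MPC = 1 − MPS = 1 − 0.164 = 0.836.
Expenditure multiplier = 1/(1 − c + m) = 1/(1 − 0.836 + 0.14) = 1/0.304 ≈ 3.289.
ΔG contributes k·ΔG = (+€512 billion) / 0.304 ≈ +€1,684.2 billion.
ΔT of +€98 billion changes first-round spending by −c·ΔT = −€81.928 billion, contributing k·(−c·ΔT) = (−€81.928 billion) / 0.304 = −€269.5 billion.
Net ΔY = k(ΔG − c·ΔT) = (+€430.072 billion) / 0.304 ≈ +€1,415 billion.

+€1,415 billion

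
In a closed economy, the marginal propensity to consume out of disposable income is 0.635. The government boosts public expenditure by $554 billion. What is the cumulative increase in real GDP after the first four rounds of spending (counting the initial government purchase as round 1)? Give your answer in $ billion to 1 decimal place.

Round 1 adds ΔG = $554 billion; each later round is MPC = 0.635 times the previous.
After 4 rounds: 554 + 351.79 + 223.38665 + 141.85052275 = ΔG·(1 − c^4)/(1 − c) = 554 × (1 − 0.162590400625)/0.365 ≈ $1,271 billion.

$1,271.0 billion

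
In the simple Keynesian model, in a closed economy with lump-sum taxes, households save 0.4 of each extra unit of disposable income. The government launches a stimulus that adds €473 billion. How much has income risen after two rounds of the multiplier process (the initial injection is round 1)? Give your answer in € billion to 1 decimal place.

MPC = 1 − MPS = 1 − 0.4 = 0.6.
Round 1 adds ΔG = €473 billion; each later round is MPC = 0.6 times the previous.
After 2 rounds: 473 + 283.8 = ΔG·(1 − c^2)/(1 − c) = 473 × (1 − 0.36)/0.4 = €756.8 billion.

€756.8 billion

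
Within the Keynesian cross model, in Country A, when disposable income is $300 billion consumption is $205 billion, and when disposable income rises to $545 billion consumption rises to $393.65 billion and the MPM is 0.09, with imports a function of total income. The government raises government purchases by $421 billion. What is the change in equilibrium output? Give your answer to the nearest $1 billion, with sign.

+$1,316 billion

MPC = ΔC/ΔYd = (393.65 − 205)/(545 − 300) = 188.65/245 = 0.77.
Spending multiplier = 1/(1 − c + m) = 1/(1 − 0.77 + 0.09) = 1/0.32 = 3.125.
ΔY = k × ΔG = (+$421 billion) / 0.32 ≈ +$1,316 billion.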